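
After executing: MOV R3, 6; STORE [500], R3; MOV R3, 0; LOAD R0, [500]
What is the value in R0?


Register and memory trace:
  MOV R3, 6  → R3 = 6
  STORE [500], R3  → mem[500] = 6
  MOV R3, 0  → R3 = 0
  LOAD R0, [500]  → R0 = mem[500] = 6
Final: R0 = 6

6


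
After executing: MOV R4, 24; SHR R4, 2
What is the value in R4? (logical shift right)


Register state trace:
  MOV R4, 24  → R4 = 24
  SHR R4, 2  → R4 = 24 >> 2 = 24 // 2^2 = 6
Final: R4 = 6

6


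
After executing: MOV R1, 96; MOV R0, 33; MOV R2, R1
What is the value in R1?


Register state trace:
  MOV R1, 96  → R1 = 96
  MOV R0, 33  → R0 = 33
  MOV R2, R1  → R2 = 96
Final: R1 = 96

96


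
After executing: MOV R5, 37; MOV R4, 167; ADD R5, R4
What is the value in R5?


Register state trace:
  MOV R5, 37  → R5 = 37
  MOV R4, 167  → R4 = 167
  ADD R5, R4  → R5 = 37 + 167 = 204
Final: R5 = 204

204


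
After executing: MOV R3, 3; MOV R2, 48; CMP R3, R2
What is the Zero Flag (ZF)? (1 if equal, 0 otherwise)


Register state trace:
  MOV R3, 3  → R3 = 3
  MOV R2, 48  → R2 = 48
  CMP R3, R2  → computes 3 - 48 = -45
  Result is nonzero, so values are not equal
ZF = 0

0


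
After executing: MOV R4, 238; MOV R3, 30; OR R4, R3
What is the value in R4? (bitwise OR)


Register state trace:
  MOV R4, 238  → R4 = 238 (0b11101110)
  MOV R3, 30  → R3 = 30 (0b00011110)
  OR R4, R3   → R4 = 238 OR 30 = 254 (0b11111110)
Final: R4 = 254

254


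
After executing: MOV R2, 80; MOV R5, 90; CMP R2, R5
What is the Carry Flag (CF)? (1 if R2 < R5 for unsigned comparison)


Register state trace:
  MOV R2, 80  → R2 = 80
  MOV R5, 90  → R5 = 90
  CMP R2, R5  → unsigned 80 - 90: borrow occurs
  80 < 90, so CF = 1
CF = 1

1


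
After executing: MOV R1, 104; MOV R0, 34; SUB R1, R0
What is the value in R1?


Register state trace:
  MOV R1, 104  → R1 = 104
  MOV R0, 34  → R0 = 34
  SUB R1, R0  → R1 = 104 - 34 = 70
Final: R1 = 70

70


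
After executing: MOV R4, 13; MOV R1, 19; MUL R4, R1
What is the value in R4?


Register state trace:
  MOV R4, 13  → R4 = 13
  MOV R1, 19  → R1 = 19
  MUL R4, R1  → R4 = 13 * 19 = 247
Final: R4 = 247

247


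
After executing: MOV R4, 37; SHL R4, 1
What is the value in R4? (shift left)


Register state trace:
  MOV R4, 37  → R4 = 37
  SHL R4, 1  → R4 = 37 << 1 = 37 * 2^1 = 74
Final: R4 = 74

74


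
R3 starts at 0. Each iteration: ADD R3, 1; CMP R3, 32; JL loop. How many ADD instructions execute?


Loop trace (R3 starts at 0, target 32, step 1):
  ADD #1: R3 = 0 + 1 = 1  → 1 < 32, loop
  ADD #2: R3 = 1 + 1 = 2  → 2 < 32, loop
  ADD #3: R3 = 2 + 1 = 3  → 3 < 32, loop
  ADD #4: R3 = 3 + 1 = 4  → 4 < 32, loop
  ADD #5: R3 = 4 + 1 = 5  → 5 < 32, loop
  ADD #6: R3 = 5 + 1 = 6  → 6 < 32, loop
  ADD #7: R3 = 6 + 1 = 7  → 7 < 32, loop
  ADD #8: R3 = 7 + 1 = 8  → 8 < 32, loop
  ADD #9: R3 = 8 + 1 = 9  → 9 < 32, loop
  ADD #10: R3 = 9 + 1 = 10  → 10 < 32, loop
  ADD #11: R3 = 10 + 1 = 11  → 11 < 32, loop
  ADD #12: R3 = 11 + 1 = 12  → 12 < 32, loop
  ADD #13: R3 = 12 + 1 = 13  → 13 < 32, loop
  ADD #14: R3 = 13 + 1 = 14  → 14 < 32, loop
  ADD #15: R3 = 14 + 1 = 15  → 15 < 32, loop
  ADD #16: R3 = 15 + 1 = 16  → 16 < 32, loop
  ADD #17: R3 = 16 + 1 = 17  → 17 < 32, loop
  ADD #18: R3 = 17 + 1 = 18  → 18 < 32, loop
  ADD #19: R3 = 18 + 1 = 19  → 19 < 32, loop
  ADD #20: R3 = 19 + 1 = 20  → 20 < 32, loop
  ADD #21: R3 = 20 + 1 = 21  → 21 < 32, loop
  ADD #22: R3 = 21 + 1 = 22  → 22 < 32, loop
  ADD #23: R3 = 22 + 1 = 23  → 23 < 32, loop
  ADD #24: R3 = 23 + 1 = 24  → 24 < 32, loop
  ADD #25: R3 = 24 + 1 = 25  → 25 < 32, loop
  ADD #26: R3 = 25 + 1 = 26  → 26 < 32, loop
  ADD #27: R3 = 26 + 1 = 27  → 27 < 32, loop
  ADD #28: R3 = 27 + 1 = 28  → 28 < 32, loop
  ADD #29: R3 = 28 + 1 = 29  → 29 < 32, loop
  ADD #30: R3 = 29 + 1 = 30  → 30 < 32, loop
  ADD #31: R3 = 30 + 1 = 31  → 31 < 32, loop
  ADD #32: R3 = 31 + 1 = 32  → 32 >= 32, exit
Total ADD instructions: 32

32


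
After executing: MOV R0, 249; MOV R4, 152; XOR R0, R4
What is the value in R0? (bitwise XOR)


Register state trace:
  MOV R0, 249  → R0 = 249 (0b11111001)
  MOV R4, 152  → R4 = 152 (0b10011000)
  XOR R0, R4  → R0 = 249 XOR 152 = 97 (0b01100001)
Final: R0 = 97

97


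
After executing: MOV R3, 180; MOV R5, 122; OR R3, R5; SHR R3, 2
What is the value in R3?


Register state trace:
  MOV R3, 180  → R3 = 180 (0b10110100)
  MOV R5, 122  → R5 = 122 (0b01111010)
  OR R3, R5  → R3 = 180 OR 122 = 254 (0b11111110)
  SHR R3, 2  → R3 = 254 >> 2 = 63
Final: R3 = 63

63


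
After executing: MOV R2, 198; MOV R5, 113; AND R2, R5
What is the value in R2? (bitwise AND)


Register state trace:
  MOV R2, 198  → R2 = 198 (0b11000110)
  MOV R5, 113  → R5 = 113 (0b01110001)
  AND R2, R5  → R2 = 198 AND 113 = 64 (0b01000000)
Final: R2 = 64

64


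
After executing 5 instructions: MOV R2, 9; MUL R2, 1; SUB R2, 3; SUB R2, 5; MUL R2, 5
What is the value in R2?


Register state trace:
  MOV R2, 9  → R2 = 9
  MUL R2, 1  → R2 = 9 * 1 = 9
  SUB R2, 3  → R2 = 9 - 3 = 6
  SUB R2, 5  → R2 = 6 - 5 = 1
  MUL R2, 5  → R2 = 1 * 5 = 5
Final: R2 = 5

5


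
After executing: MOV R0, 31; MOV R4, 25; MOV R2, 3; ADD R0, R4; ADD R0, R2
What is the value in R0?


Register state trace:
  MOV R0, 31  → R0 = 31
  MOV R4, 25  → R4 = 25
  MOV R2, 3  → R2 = 3
  ADD R0, R4  → R0 = 31 + 25 = 56
  ADD R0, R2  → R0 = 56 + 3 = 59
Final: R0 = 59

59


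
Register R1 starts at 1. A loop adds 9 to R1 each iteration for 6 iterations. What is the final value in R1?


Starting value: R1 = 1
  Iter 1: R1 = 1 + 9 = 10
  Iter 2: R1 = 10 + 9 = 19
  Iter 3: R1 = 19 + 9 = 28
  Iter 4: R1 = 28 + 9 = 37
  Iter 5: R1 = 37 + 9 = 46
  Iter 6: R1 = 46 + 9 = 55
Final: R1 = 55

55


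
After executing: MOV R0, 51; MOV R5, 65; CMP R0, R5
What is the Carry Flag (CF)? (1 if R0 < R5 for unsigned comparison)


Register state trace:
  MOV R0, 51  → R0 = 51
  MOV R5, 65  → R5 = 65
  CMP R0, R5  → unsigned 51 - 65: borrow occurs
  51 < 65, so CF = 1
CF = 1

1


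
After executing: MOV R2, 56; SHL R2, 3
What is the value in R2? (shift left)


Register state trace:
  MOV R2, 56  → R2 = 56
  SHL R2, 3  → R2 = 56 << 3 = 56 * 2^3 = 448
Final: R2 = 448

448


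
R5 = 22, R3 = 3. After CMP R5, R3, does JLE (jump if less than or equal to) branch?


Trace:
  R5 = 22, R3 = 3
  CMP R5, R3  → compares 22 vs 3
  JLE checks: is 22 less than or equal to 3?
  22 > 3, so condition is false
Branch taken: No

No


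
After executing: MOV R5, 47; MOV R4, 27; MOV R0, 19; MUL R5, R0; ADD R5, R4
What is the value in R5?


Register state trace:
  MOV R5, 47  → R5 = 47
  MOV R4, 27  → R4 = 27
  MOV R0, 19  → R0 = 19
  MUL R5, R0  → R5 = 47 * 19 = 893
  ADD R5, R4  → R5 = 893 + 27 = 920
Final: R5 = 920

920


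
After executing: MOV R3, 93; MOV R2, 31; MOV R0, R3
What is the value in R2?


Register state trace:
  MOV R3, 93  → R3 = 93
  MOV R2, 31  → R2 = 31
  MOV R0, R3  → R0 = 93
Final: R2 = 31

31


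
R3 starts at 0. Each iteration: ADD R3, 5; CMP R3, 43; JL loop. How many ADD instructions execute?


Loop trace (R3 starts at 0, target 43, step 5):
  ADD #1: R3 = 0 + 5 = 5  → 5 < 43, loop
  ADD #2: R3 = 5 + 5 = 10  → 10 < 43, loop
  ADD #3: R3 = 10 + 5 = 15  → 15 < 43, loop
  ADD #4: R3 = 15 + 5 = 20  → 20 < 43, loop
  ADD #5: R3 = 20 + 5 = 25  → 25 < 43, loop
  ADD #6: R3 = 25 + 5 = 30  → 30 < 43, loop
  ADD #7: R3 = 30 + 5 = 35  → 35 < 43, loop
  ADD #8: R3 = 35 + 5 = 40  → 40 < 43, loop
  ADD #9: R3 = 40 + 5 = 45  → 45 >= 43, exit
Total ADD instructions: 9

9


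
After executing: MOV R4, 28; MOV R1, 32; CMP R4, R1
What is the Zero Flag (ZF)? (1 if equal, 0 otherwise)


Register state trace:
  MOV R4, 28  → R4 = 28
  MOV R1, 32  → R1 = 32
  CMP R4, R1  → computes 28 - 32 = -4
  Result is nonzero, so values are not equal
ZF = 0

0


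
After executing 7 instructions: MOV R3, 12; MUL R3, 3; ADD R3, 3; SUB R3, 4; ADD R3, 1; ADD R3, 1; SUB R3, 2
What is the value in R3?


Register state trace:
  MOV R3, 12  → R3 = 12
  MUL R3, 3  → R3 = 12 * 3 = 36
  ADD R3, 3  → R3 = 36 + 3 = 39
  SUB R3, 4  → R3 = 39 - 4 = 35
  ADD R3, 1  → R3 = 35 + 1 = 36
  ADD R3, 1  → R3 = 36 + 1 = 37
  SUB R3, 2  → R3 = 37 - 2 = 35
Final: R3 = 35

35


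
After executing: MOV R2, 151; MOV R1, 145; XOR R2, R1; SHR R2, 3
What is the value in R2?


Register state trace:
  MOV R2, 151  → R2 = 151 (0b10010111)
  MOV R1, 145  → R1 = 145 (0b10010001)
  XOR R2, R1  → R2 = 151 XOR 145 = 6 (0b00000110)
  SHR R2, 3  → R2 = 6 >> 3 = 0
Final: R2 = 0

0


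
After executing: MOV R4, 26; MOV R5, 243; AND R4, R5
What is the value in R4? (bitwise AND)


Register state trace:
  MOV R4, 26  → R4 = 26 (0b00011010)
  MOV R5, 243  → R5 = 243 (0b11110011)
  AND R4, R5  → R4 = 26 AND 243 = 18 (0b00010010)
Final: R4 = 18

18


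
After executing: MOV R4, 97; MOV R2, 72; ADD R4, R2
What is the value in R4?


Register state trace:
  MOV R4, 97  → R4 = 97
  MOV R2, 72  → R2 = 72
  ADD R4, R2  → R4 = 97 + 72 = 169
Final: R4 = 169

169


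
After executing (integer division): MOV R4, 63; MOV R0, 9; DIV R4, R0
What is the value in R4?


Register state trace:
  MOV R4, 63  → R4 = 63
  MOV R0, 9  → R0 = 9
  DIV R4, R0  → R4 = 63 // 9 = 7
Final: R4 = 7

7


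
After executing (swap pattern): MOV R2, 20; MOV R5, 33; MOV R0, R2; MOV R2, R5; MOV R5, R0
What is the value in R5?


Register state trace (swap pattern):
  MOV R2, 20  → R2 = 20
  MOV R5, 33  → R5 = 33
  MOV R0, R2  → R0 = 20  (save R2)
  MOV R2, R5  → R2 = 33  (R2 gets R5's value)
  MOV R5, R0  → R5 = 20  (R5 gets saved value)
Final: R5 = 20

20


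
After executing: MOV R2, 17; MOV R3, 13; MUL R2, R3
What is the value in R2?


Register state trace:
  MOV R2, 17  → R2 = 17
  MOV R3, 13  → R3 = 13
  MUL R2, R3  → R2 = 17 * 13 = 221
Final: R2 = 221

221


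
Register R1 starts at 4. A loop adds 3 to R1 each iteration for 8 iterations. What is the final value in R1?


Starting value: R1 = 4
  Iter 1: R1 = 4 + 3 = 7
  Iter 2: R1 = 7 + 3 = 10
  Iter 3: R1 = 10 + 3 = 13
  Iter 4: R1 = 13 + 3 = 16
  Iter 5: R1 = 16 + 3 = 19
  Iter 6: R1 = 19 + 3 = 22
  Iter 7: R1 = 22 + 3 = 25
  Iter 8: R1 = 25 + 3 = 28
Final: R1 = 28

28


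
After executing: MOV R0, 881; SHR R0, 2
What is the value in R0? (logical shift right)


Register state trace:
  MOV R0, 881  → R0 = 881
  SHR R0, 2  → R0 = 881 >> 2 = 881 // 2^2 = 220
Final: R0 = 220

220


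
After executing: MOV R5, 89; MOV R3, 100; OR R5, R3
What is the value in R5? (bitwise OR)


Register state trace:
  MOV R5, 89  → R5 = 89 (0b01011001)
  MOV R3, 100  → R3 = 100 (0b01100100)
  OR R5, R3   → R5 = 89 OR 100 = 125 (0b01111101)
Final: R5 = 125

125


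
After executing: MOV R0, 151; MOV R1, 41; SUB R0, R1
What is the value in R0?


Register state trace:
  MOV R0, 151  → R0 = 151
  MOV R1, 41  → R1 = 41
  SUB R0, R1  → R0 = 151 - 41 = 110
Final: R0 = 110

110


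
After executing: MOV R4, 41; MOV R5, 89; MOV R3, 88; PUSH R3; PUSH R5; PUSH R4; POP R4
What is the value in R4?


Stack trace (top is rightmost):
  MOV R4, 41  → R4 = 41
  MOV R5, 89  → R5 = 89
  MOV R3, 88  → R3 = 88
  PUSH R3  → stack: [88]
  PUSH R5  → stack: [88, 89]
  PUSH R4  → stack: [88, 89, 41]
  POP R4  → R4 = 41, stack: [88, 89]
Final: R4 = 41

41


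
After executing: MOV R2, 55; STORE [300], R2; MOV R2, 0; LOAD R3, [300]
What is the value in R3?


Register and memory trace:
  MOV R2, 55  → R2 = 55
  STORE [300], R2  → mem[300] = 55
  MOV R2, 0  → R2 = 0
  LOAD R3, [300]  → R3 = mem[300] = 55
Final: R3 = 55

55


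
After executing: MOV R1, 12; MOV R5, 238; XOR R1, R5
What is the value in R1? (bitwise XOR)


Register state trace:
  MOV R1, 12  → R1 = 12 (0b00001100)
  MOV R5, 238  → R5 = 238 (0b11101110)
  XOR R1, R5  → R1 = 12 XOR 238 = 226 (0b11100010)
Final: R1 = 226

226


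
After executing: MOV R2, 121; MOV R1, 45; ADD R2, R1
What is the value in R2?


Register state trace:
  MOV R2, 121  → R2 = 121
  MOV R1, 45  → R1 = 45
  ADD R2, R1  → R2 = 121 + 45 = 166
Final: R2 = 166

166


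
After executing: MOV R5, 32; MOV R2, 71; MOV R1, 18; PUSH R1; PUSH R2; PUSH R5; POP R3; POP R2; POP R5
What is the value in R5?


Stack trace (top is rightmost):
  MOV R5, 32  → R5 = 32
  MOV R2, 71  → R2 = 71
  MOV R1, 18  → R1 = 18
  PUSH R1  → stack: [18]
  PUSH R2  → stack: [18, 71]
  PUSH R5  → stack: [18, 71, 32]
  POP R3  → R3 = 32, stack: [18, 71]
  POP R2  → R2 = 71, stack: [18]
  POP R5  → R5 = 18, stack: []
Final: R5 = 18

18


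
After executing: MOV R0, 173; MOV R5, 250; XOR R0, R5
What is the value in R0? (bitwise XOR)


Register state trace:
  MOV R0, 173  → R0 = 173 (0b10101101)
  MOV R5, 250  → R5 = 250 (0b11111010)
  XOR R0, R5  → R0 = 173 XOR 250 = 87 (0b01010111)
Final: R0 = 87

87


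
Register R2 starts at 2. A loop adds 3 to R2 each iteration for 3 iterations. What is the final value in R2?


Starting value: R2 = 2
  Iter 1: R2 = 2 + 3 = 5
  Iter 2: R2 = 5 + 3 = 8
  Iter 3: R2 = 8 + 3 = 11
Final: R2 = 11

11


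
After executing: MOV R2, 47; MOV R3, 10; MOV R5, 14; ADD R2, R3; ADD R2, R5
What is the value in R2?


Register state trace:
  MOV R2, 47  → R2 = 47
  MOV R3, 10  → R3 = 10
  MOV R5, 14  → R5 = 14
  ADD R2, R3  → R2 = 47 + 10 = 57
  ADD R2, R5  → R2 = 57 + 14 = 71
Final: R2 = 71

71


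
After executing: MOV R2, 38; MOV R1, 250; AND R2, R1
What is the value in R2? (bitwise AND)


Register state trace:
  MOV R2, 38  → R2 = 38 (0b00100110)
  MOV R1, 250  → R1 = 250 (0b11111010)
  AND R2, R1  → R2 = 38 AND 250 = 34 (0b00100010)
Final: R2 = 34

34


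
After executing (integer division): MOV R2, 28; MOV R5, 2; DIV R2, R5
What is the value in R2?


Register state trace:
  MOV R2, 28  → R2 = 28
  MOV R5, 2  → R5 = 2
  DIV R2, R5  → R2 = 28 // 2 = 14
Final: R2 = 14

14


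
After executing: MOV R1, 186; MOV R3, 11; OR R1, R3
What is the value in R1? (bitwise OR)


Register state trace:
  MOV R1, 186  → R1 = 186 (0b10111010)
  MOV R3, 11  → R3 = 11 (0b00001011)
  OR R1, R3   → R1 = 186 OR 11 = 187 (0b10111011)
Final: R1 = 187

187


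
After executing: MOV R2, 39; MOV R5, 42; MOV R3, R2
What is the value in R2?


Register state trace:
  MOV R2, 39  → R2 = 39
  MOV R5, 42  → R5 = 42
  MOV R3, R2  → R3 = 39
Final: R2 = 39

39


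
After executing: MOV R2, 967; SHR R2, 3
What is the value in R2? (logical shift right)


Register state trace:
  MOV R2, 967  → R2 = 967
  SHR R2, 3  → R2 = 967 >> 3 = 967 // 2^3 = 120
Final: R2 = 120

120


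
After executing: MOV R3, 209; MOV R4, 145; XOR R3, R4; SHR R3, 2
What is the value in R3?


Register state trace:
  MOV R3, 209  → R3 = 209 (0b11010001)
  MOV R4, 145  → R4 = 145 (0b10010001)
  XOR R3, R4  → R3 = 209 XOR 145 = 64 (0b01000000)
  SHR R3, 2  → R3 = 64 >> 2 = 16
Final: R3 = 16

16


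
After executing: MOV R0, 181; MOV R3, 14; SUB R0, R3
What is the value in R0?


Register state trace:
  MOV R0, 181  → R0 = 181
  MOV R3, 14  → R3 = 14
  SUB R0, R3  → R0 = 181 - 14 = 167
Final: R0 = 167

167


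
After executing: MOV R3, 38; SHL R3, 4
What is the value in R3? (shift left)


Register state trace:
  MOV R3, 38  → R3 = 38
  SHL R3, 4  → R3 = 38 << 4 = 38 * 2^4 = 608
Final: R3 = 608

608


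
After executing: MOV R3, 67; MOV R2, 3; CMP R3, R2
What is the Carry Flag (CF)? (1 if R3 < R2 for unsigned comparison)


Register state trace:
  MOV R3, 67  → R3 = 67
  MOV R2, 3  → R2 = 3
  CMP R3, R2  → unsigned 67 - 3: no borrow
  67 >= 3, so CF = 0
CF = 0

0


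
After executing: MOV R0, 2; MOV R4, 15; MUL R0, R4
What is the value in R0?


Register state trace:
  MOV R0, 2  → R0 = 2
  MOV R4, 15  → R4 = 15
  MUL R0, R4  → R0 = 2 * 15 = 30
Final: R0 = 30

30


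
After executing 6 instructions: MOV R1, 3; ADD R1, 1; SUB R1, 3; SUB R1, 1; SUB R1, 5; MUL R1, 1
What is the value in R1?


Register state trace:
  MOV R1, 3  → R1 = 3
  ADD R1, 1  → R1 = 3 + 1 = 4
  SUB R1, 3  → R1 = 4 - 3 = 1
  SUB R1, 1  → R1 = 1 - 1 = 0
  SUB R1, 5  → R1 = 0 - 5 = -5
  MUL R1, 1  → R1 = -5 * 1 = -5
Final: R1 = -5

-5


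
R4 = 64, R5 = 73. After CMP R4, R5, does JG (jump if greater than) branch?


Trace:
  R4 = 64, R5 = 73
  CMP R4, R5  → compares 64 vs 73
  JG checks: is 64 greater than 73?
  64 < 73, so condition is false
Branch taken: No

No


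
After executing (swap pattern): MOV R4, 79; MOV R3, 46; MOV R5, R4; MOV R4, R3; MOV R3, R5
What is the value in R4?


Register state trace (swap pattern):
  MOV R4, 79  → R4 = 79
  MOV R3, 46  → R3 = 46
  MOV R5, R4  → R5 = 79  (save R4)
  MOV R4, R3  → R4 = 46  (R4 gets R3's value)
  MOV R3, R5  → R3 = 79  (R3 gets saved value)
Final: R4 = 46

46


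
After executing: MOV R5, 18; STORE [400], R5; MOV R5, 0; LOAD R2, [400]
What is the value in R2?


Register and memory trace:
  MOV R5, 18  → R5 = 18
  STORE [400], R5  → mem[400] = 18
  MOV R5, 0  → R5 = 0
  LOAD R2, [400]  → R2 = mem[400] = 18
Final: R2 = 18

18


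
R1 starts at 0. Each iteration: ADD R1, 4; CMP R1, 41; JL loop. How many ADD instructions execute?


Loop trace (R1 starts at 0, target 41, step 4):
  ADD #1: R1 = 0 + 4 = 4  → 4 < 41, loop
  ADD #2: R1 = 4 + 4 = 8  → 8 < 41, loop
  ADD #3: R1 = 8 + 4 = 12  → 12 < 41, loop
  ADD #4: R1 = 12 + 4 = 16  → 16 < 41, loop
  ADD #5: R1 = 16 + 4 = 20  → 20 < 41, loop
  ADD #6: R1 = 20 + 4 = 24  → 24 < 41, loop
  ADD #7: R1 = 24 + 4 = 28  → 28 < 41, loop
  ADD #8: R1 = 28 + 4 = 32  → 32 < 41, loop
  ADD #9: R1 = 32 + 4 = 36  → 36 < 41, loop
  ADD #10: R1 = 36 + 4 = 40  → 40 < 41, loop
  ADD #11: R1 = 40 + 4 = 44  → 44 >= 41, exit
Total ADD instructions: 11

11


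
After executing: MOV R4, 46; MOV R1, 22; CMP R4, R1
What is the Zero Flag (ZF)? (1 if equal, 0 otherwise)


Register state trace:
  MOV R4, 46  → R4 = 46
  MOV R1, 22  → R1 = 22
  CMP R4, R1  → computes 46 - 22 = 24
  Result is nonzero, so values are not equal
ZF = 0

0


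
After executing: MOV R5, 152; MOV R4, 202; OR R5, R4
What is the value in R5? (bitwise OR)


Register state trace:
  MOV R5, 152  → R5 = 152 (0b10011000)
  MOV R4, 202  → R4 = 202 (0b11001010)
  OR R5, R4   → R5 = 152 OR 202 = 218 (0b11011010)
Final: R5 = 218

218


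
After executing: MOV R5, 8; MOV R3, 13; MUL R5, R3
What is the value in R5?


Register state trace:
  MOV R5, 8  → R5 = 8
  MOV R3, 13  → R3 = 13
  MUL R5, R3  → R5 = 8 * 13 = 104
Final: R5 = 104

104


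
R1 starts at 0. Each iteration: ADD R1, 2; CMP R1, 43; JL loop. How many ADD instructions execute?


Loop trace (R1 starts at 0, target 43, step 2):
  ADD #1: R1 = 0 + 2 = 2  → 2 < 43, loop
  ADD #2: R1 = 2 + 2 = 4  → 4 < 43, loop
  ADD #3: R1 = 4 + 2 = 6  → 6 < 43, loop
  ADD #4: R1 = 6 + 2 = 8  → 8 < 43, loop
  ADD #5: R1 = 8 + 2 = 10  → 10 < 43, loop
  ADD #6: R1 = 10 + 2 = 12  → 12 < 43, loop
  ADD #7: R1 = 12 + 2 = 14  → 14 < 43, loop
  ADD #8: R1 = 14 + 2 = 16  → 16 < 43, loop
  ADD #9: R1 = 16 + 2 = 18  → 18 < 43, loop
  ADD #10: R1 = 18 + 2 = 20  → 20 < 43, loop
  ADD #11: R1 = 20 + 2 = 22  → 22 < 43, loop
  ADD #12: R1 = 22 + 2 = 24  → 24 < 43, loop
  ADD #13: R1 = 24 + 2 = 26  → 26 < 43, loop
  ADD #14: R1 = 26 + 2 = 28  → 28 < 43, loop
  ADD #15: R1 = 28 + 2 = 30  → 30 < 43, loop
  ADD #16: R1 = 30 + 2 = 32  → 32 < 43, loop
  ADD #17: R1 = 32 + 2 = 34  → 34 < 43, loop
  ADD #18: R1 = 34 + 2 = 36  → 36 < 43, loop
  ADD #19: R1 = 36 + 2 = 38  → 38 < 43, loop
  ADD #20: R1 = 38 + 2 = 40  → 40 < 43, loop
  ADD #21: R1 = 40 + 2 = 42  → 42 < 43, loop
  ADD #22: R1 = 42 + 2 = 44  → 44 >= 43, exit
Total ADD instructions: 22

22


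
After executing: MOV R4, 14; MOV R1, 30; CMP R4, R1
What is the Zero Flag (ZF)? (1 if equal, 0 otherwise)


Register state trace:
  MOV R4, 14  → R4 = 14
  MOV R1, 30  → R1 = 30
  CMP R4, R1  → computes 14 - 30 = -16
  Result is nonzero, so values are not equal
ZF = 0

0


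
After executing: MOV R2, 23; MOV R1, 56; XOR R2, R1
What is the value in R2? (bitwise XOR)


Register state trace:
  MOV R2, 23  → R2 = 23 (0b00010111)
  MOV R1, 56  → R1 = 56 (0b00111000)
  XOR R2, R1  → R2 = 23 XOR 56 = 47 (0b00101111)
Final: R2 = 47

47


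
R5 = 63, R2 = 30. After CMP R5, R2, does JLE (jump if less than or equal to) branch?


Trace:
  R5 = 63, R2 = 30
  CMP R5, R2  → compares 63 vs 30
  JLE checks: is 63 less than or equal to 30?
  63 > 30, so condition is false
Branch taken: No

No


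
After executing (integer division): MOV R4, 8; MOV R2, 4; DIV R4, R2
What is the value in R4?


Register state trace:
  MOV R4, 8  → R4 = 8
  MOV R2, 4  → R2 = 4
  DIV R4, R2  → R4 = 8 // 4 = 2
Final: R4 = 2

2


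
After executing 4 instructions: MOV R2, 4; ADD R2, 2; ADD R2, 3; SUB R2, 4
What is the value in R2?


Register state trace:
  MOV R2, 4  → R2 = 4
  ADD R2, 2  → R2 = 4 + 2 = 6
  ADD R2, 3  → R2 = 6 + 3 = 9
  SUB R2, 4  → R2 = 9 - 4 = 5
Final: R2 = 5

5


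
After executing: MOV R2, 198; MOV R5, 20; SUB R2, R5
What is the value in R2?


Register state trace:
  MOV R2, 198  → R2 = 198
  MOV R5, 20  → R5 = 20
  SUB R2, R5  → R2 = 198 - 20 = 178
Final: R2 = 178

178


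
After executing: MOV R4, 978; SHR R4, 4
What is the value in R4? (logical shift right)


Register state trace:
  MOV R4, 978  → R4 = 978
  SHR R4, 4  → R4 = 978 >> 4 = 978 // 2^4 = 61
Final: R4 = 61

61


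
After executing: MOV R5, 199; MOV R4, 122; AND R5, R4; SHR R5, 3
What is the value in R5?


Register state trace:
  MOV R5, 199  → R5 = 199 (0b11000111)
  MOV R4, 122  → R4 = 122 (0b01111010)
  AND R5, R4  → R5 = 199 AND 122 = 66 (0b01000010)
  SHR R5, 3  → R5 = 66 >> 3 = 8
Final: R5 = 8

8


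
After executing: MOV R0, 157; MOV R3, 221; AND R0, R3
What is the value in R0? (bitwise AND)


Register state trace:
  MOV R0, 157  → R0 = 157 (0b10011101)
  MOV R3, 221  → R3 = 221 (0b11011101)
  AND R0, R3  → R0 = 157 AND 221 = 157 (0b10011101)
Final: R0 = 157

157


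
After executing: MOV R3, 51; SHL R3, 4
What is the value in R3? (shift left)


Register state trace:
  MOV R3, 51  → R3 = 51
  SHL R3, 4  → R3 = 51 << 4 = 51 * 2^4 = 816
Final: R3 = 816

816


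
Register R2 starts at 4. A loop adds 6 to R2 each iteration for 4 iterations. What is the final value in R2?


Starting value: R2 = 4
  Iter 1: R2 = 4 + 6 = 10
  Iter 2: R2 = 10 + 6 = 16
  Iter 3: R2 = 16 + 6 = 22
  Iter 4: R2 = 22 + 6 = 28
Final: R2 = 28

28


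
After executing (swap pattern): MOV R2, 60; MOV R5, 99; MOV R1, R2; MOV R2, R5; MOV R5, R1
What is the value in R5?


Register state trace (swap pattern):
  MOV R2, 60  → R2 = 60
  MOV R5, 99  → R5 = 99
  MOV R1, R2  → R1 = 60  (save R2)
  MOV R2, R5  → R2 = 99  (R2 gets R5's value)
  MOV R5, R1  → R5 = 60  (R5 gets saved value)
Final: R5 = 60

60


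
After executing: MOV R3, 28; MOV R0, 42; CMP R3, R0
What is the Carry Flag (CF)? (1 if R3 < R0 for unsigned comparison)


Register state trace:
  MOV R3, 28  → R3 = 28
  MOV R0, 42  → R0 = 42
  CMP R3, R0  → unsigned 28 - 42: borrow occurs
  28 < 42, so CF = 1
CF = 1

1


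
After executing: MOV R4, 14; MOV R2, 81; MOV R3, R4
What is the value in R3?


Register state trace:
  MOV R4, 14  → R4 = 14
  MOV R2, 81  → R2 = 81
  MOV R3, R4  → R3 = 14
Final: R3 = 14

14


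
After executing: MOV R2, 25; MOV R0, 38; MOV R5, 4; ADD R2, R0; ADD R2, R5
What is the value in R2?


Register state trace:
  MOV R2, 25  → R2 = 25
  MOV R0, 38  → R0 = 38
  MOV R5, 4  → R5 = 4
  ADD R2, R0  → R2 = 25 + 38 = 63
  ADD R2, R5  → R2 = 63 + 4 = 67
Final: R2 = 67

67


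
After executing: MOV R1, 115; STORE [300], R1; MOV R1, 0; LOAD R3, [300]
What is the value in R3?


Register and memory trace:
  MOV R1, 115  → R1 = 115
  STORE [300], R1  → mem[300] = 115
  MOV R1, 0  → R1 = 0
  LOAD R3, [300]  → R3 = mem[300] = 115
Final: R3 = 115

115


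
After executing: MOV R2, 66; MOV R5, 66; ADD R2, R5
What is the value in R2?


Register state trace:
  MOV R2, 66  → R2 = 66
  MOV R5, 66  → R5 = 66
  ADD R2, R5  → R2 = 66 + 66 = 132
Final: R2 = 132

132


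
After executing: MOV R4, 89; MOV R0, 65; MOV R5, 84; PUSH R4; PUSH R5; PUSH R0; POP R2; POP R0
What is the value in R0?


Stack trace (top is rightmost):
  MOV R4, 89  → R4 = 89
  MOV R0, 65  → R0 = 65
  MOV R5, 84  → R5 = 84
  PUSH R4  → stack: [89]
  PUSH R5  → stack: [89, 84]
  PUSH R0  → stack: [89, 84, 65]
  POP R2  → R2 = 65, stack: [89, 84]
  POP R0  → R0 = 84, stack: [89]
Final: R0 = 84

84


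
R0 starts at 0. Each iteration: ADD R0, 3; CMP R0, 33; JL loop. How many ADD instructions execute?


Loop trace (R0 starts at 0, target 33, step 3):
  ADD #1: R0 = 0 + 3 = 3  → 3 < 33, loop
  ADD #2: R0 = 3 + 3 = 6  → 6 < 33, loop
  ADD #3: R0 = 6 + 3 = 9  → 9 < 33, loop
  ADD #4: R0 = 9 + 3 = 12  → 12 < 33, loop
  ADD #5: R0 = 12 + 3 = 15  → 15 < 33, loop
  ADD #6: R0 = 15 + 3 = 18  → 18 < 33, loop
  ADD #7: R0 = 18 + 3 = 21  → 21 < 33, loop
  ADD #8: R0 = 21 + 3 = 24  → 24 < 33, loop
  ADD #9: R0 = 24 + 3 = 27  → 27 < 33, loop
  ADD #10: R0 = 27 + 3 = 30  → 30 < 33, loop
  ADD #11: R0 = 30 + 3 = 33  → 33 >= 33, exit
Total ADD instructions: 11

11


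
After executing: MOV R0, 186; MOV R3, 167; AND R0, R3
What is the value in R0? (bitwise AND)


Register state trace:
  MOV R0, 186  → R0 = 186 (0b10111010)
  MOV R3, 167  → R3 = 167 (0b10100111)
  AND R0, R3  → R0 = 186 AND 167 = 162 (0b10100010)
Final: R0 = 162

162


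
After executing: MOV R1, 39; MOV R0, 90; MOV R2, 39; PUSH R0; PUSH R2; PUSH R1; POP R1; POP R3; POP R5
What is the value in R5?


Stack trace (top is rightmost):
  MOV R1, 39  → R1 = 39
  MOV R0, 90  → R0 = 90
  MOV R2, 39  → R2 = 39
  PUSH R0  → stack: [90]
  PUSH R2  → stack: [90, 39]
  PUSH R1  → stack: [90, 39, 39]
  POP R1  → R1 = 39, stack: [90, 39]
  POP R3  → R3 = 39, stack: [90]
  POP R5  → R5 = 90, stack: []
Final: R5 = 90

90


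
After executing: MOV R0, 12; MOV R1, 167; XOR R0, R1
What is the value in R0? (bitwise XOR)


Register state trace:
  MOV R0, 12  → R0 = 12 (0b00001100)
  MOV R1, 167  → R1 = 167 (0b10100111)
  XOR R0, R1  → R0 = 12 XOR 167 = 171 (0b10101011)
Final: R0 = 171

171


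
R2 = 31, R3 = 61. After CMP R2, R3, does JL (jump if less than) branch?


Trace:
  R2 = 31, R3 = 61
  CMP R2, R3  → compares 31 vs 61
  JL checks: is 31 less than 61?
  31 < 61, so condition is true
Branch taken: Yes

Yes


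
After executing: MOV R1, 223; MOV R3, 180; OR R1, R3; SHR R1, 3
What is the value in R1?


Register state trace:
  MOV R1, 223  → R1 = 223 (0b11011111)
  MOV R3, 180  → R3 = 180 (0b10110100)
  OR R1, R3  → R1 = 223 OR 180 = 255 (0b11111111)
  SHR R1, 3  → R1 = 255 >> 3 = 31
Final: R1 = 31

31


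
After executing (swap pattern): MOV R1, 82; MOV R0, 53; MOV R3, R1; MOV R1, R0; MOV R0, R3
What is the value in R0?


Register state trace (swap pattern):
  MOV R1, 82  → R1 = 82
  MOV R0, 53  → R0 = 53
  MOV R3, R1  → R3 = 82  (save R1)
  MOV R1, R0  → R1 = 53  (R1 gets R0's value)
  MOV R0, R3  → R0 = 82  (R0 gets saved value)
Final: R0 = 82

82


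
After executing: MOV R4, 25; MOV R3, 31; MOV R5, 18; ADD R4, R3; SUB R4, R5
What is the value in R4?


Register state trace:
  MOV R4, 25  → R4 = 25
  MOV R3, 31  → R3 = 31
  MOV R5, 18  → R5 = 18
  ADD R4, R3  → R4 = 25 + 31 = 56
  SUB R4, R5  → R4 = 56 - 18 = 38
Final: R4 = 38

38


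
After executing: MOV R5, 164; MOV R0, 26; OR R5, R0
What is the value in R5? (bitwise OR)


Register state trace:
  MOV R5, 164  → R5 = 164 (0b10100100)
  MOV R0, 26  → R0 = 26 (0b00011010)
  OR R5, R0   → R5 = 164 OR 26 = 190 (0b10111110)
Final: R5 = 190

190


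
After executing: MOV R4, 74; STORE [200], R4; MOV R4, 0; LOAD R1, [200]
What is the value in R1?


Register and memory trace:
  MOV R4, 74  → R4 = 74
  STORE [200], R4  → mem[200] = 74
  MOV R4, 0  → R4 = 0
  LOAD R1, [200]  → R1 = mem[200] = 74
Final: R1 = 74

74


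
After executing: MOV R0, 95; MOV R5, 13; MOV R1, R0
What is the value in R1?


Register state trace:
  MOV R0, 95  → R0 = 95
  MOV R5, 13  → R5 = 13
  MOV R1, R0  → R1 = 95
Final: R1 = 95

95


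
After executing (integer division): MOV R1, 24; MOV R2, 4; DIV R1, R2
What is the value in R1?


Register state trace:
  MOV R1, 24  → R1 = 24
  MOV R2, 4  → R2 = 4
  DIV R1, R2  → R1 = 24 // 4 = 6
Final: R1 = 6

6


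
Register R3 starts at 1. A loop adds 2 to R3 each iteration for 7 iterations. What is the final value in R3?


Starting value: R3 = 1
  Iter 1: R3 = 1 + 2 = 3
  Iter 2: R3 = 3 + 2 = 5
  Iter 3: R3 = 5 + 2 = 7
  Iter 4: R3 = 7 + 2 = 9
  Iter 5: R3 = 9 + 2 = 11
  Iter 6: R3 = 11 + 2 = 13
  Iter 7: R3 = 13 + 2 = 15
Final: R3 = 15

15


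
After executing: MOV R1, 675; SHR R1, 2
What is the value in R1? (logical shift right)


Register state trace:
  MOV R1, 675  → R1 = 675
  SHR R1, 2  → R1 = 675 >> 2 = 675 // 2^2 = 168
Final: R1 = 168

168


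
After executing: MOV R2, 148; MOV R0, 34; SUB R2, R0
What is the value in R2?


Register state trace:
  MOV R2, 148  → R2 = 148
  MOV R0, 34  → R0 = 34
  SUB R2, R0  → R2 = 148 - 34 = 114
Final: R2 = 114

114


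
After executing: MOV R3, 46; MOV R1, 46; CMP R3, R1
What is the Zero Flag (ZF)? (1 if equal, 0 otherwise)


Register state trace:
  MOV R3, 46  → R3 = 46
  MOV R1, 46  → R1 = 46
  CMP R3, R1  → computes 46 - 46 = 0
  Result is zero, so values are equal
ZF = 1

1


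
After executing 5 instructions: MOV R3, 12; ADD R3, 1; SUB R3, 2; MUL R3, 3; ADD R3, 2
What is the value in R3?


Register state trace:
  MOV R3, 12  → R3 = 12
  ADD R3, 1  → R3 = 12 + 1 = 13
  SUB R3, 2  → R3 = 13 - 2 = 11
  MUL R3, 3  → R3 = 11 * 3 = 33
  ADD R3, 2  → R3 = 33 + 2 = 35
Final: R3 = 35

35


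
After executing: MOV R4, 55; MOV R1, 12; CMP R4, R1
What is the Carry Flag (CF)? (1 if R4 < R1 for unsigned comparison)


Register state trace:
  MOV R4, 55  → R4 = 55
  MOV R1, 12  → R1 = 12
  CMP R4, R1  → unsigned 55 - 12: no borrow
  55 >= 12, so CF = 0
CF = 0

0


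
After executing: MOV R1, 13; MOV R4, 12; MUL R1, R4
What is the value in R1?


Register state trace:
  MOV R1, 13  → R1 = 13
  MOV R4, 12  → R4 = 12
  MUL R1, R4  → R1 = 13 * 12 = 156
Final: R1 = 156

156


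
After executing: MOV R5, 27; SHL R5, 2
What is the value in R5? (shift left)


Register state trace:
  MOV R5, 27  → R5 = 27
  SHL R5, 2  → R5 = 27 << 2 = 27 * 2^2 = 108
Final: R5 = 108

108


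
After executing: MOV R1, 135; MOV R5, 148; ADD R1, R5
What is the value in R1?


Register state trace:
  MOV R1, 135  → R1 = 135
  MOV R5, 148  → R5 = 148
  ADD R1, R5  → R1 = 135 + 148 = 283
Final: R1 = 283

283


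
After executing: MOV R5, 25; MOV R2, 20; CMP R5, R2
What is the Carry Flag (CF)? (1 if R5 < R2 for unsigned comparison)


Register state trace:
  MOV R5, 25  → R5 = 25
  MOV R2, 20  → R2 = 20
  CMP R5, R2  → unsigned 25 - 20: no borrow
  25 >= 20, so CF = 0
CF = 0

0


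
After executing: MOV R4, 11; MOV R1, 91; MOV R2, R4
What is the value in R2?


Register state trace:
  MOV R4, 11  → R4 = 11
  MOV R1, 91  → R1 = 91
  MOV R2, R4  → R2 = 11
Final: R2 = 11

11


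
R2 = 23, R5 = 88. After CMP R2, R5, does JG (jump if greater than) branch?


Trace:
  R2 = 23, R5 = 88
  CMP R2, R5  → compares 23 vs 88
  JG checks: is 23 greater than 88?
  23 < 88, so condition is false
Branch taken: No

No


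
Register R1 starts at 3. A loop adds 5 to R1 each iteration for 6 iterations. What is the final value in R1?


Starting value: R1 = 3
  Iter 1: R1 = 3 + 5 = 8
  Iter 2: R1 = 8 + 5 = 13
  Iter 3: R1 = 13 + 5 = 18
  Iter 4: R1 = 18 + 5 = 23
  Iter 5: R1 = 23 + 5 = 28
  Iter 6: R1 = 28 + 5 = 33
Final: R1 = 33

33


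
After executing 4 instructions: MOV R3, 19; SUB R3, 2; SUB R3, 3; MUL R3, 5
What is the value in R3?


Register state trace:
  MOV R3, 19  → R3 = 19
  SUB R3, 2  → R3 = 19 - 2 = 17
  SUB R3, 3  → R3 = 17 - 3 = 14
  MUL R3, 5  → R3 = 14 * 5 = 70
Final: R3 = 70

70


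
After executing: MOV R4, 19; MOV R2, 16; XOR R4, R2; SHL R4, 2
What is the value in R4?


Register state trace:
  MOV R4, 19  → R4 = 19 (0b00010011)
  MOV R2, 16  → R2 = 16 (0b00010000)
  XOR R4, R2  → R4 = 19 XOR 16 = 3 (0b00000011)
  SHL R4, 2  → R4 = 3 << 2 = 12
Final: R4 = 12

12


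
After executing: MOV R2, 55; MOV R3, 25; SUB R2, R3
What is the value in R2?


Register state trace:
  MOV R2, 55  → R2 = 55
  MOV R3, 25  → R3 = 25
  SUB R2, R3  → R2 = 55 - 25 = 30
Final: R2 = 30

30


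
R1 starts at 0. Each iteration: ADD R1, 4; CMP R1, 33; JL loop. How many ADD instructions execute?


Loop trace (R1 starts at 0, target 33, step 4):
  ADD #1: R1 = 0 + 4 = 4  → 4 < 33, loop
  ADD #2: R1 = 4 + 4 = 8  → 8 < 33, loop
  ADD #3: R1 = 8 + 4 = 12  → 12 < 33, loop
  ADD #4: R1 = 12 + 4 = 16  → 16 < 33, loop
  ADD #5: R1 = 16 + 4 = 20  → 20 < 33, loop
  ADD #6: R1 = 20 + 4 = 24  → 24 < 33, loop
  ADD #7: R1 = 24 + 4 = 28  → 28 < 33, loop
  ADD #8: R1 = 28 + 4 = 32  → 32 < 33, loop
  ADD #9: R1 = 32 + 4 = 36  → 36 >= 33, exit
Total ADD instructions: 9

9


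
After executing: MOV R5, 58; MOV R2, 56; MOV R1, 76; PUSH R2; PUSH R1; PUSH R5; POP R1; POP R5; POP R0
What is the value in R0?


Stack trace (top is rightmost):
  MOV R5, 58  → R5 = 58
  MOV R2, 56  → R2 = 56
  MOV R1, 76  → R1 = 76
  PUSH R2  → stack: [56]
  PUSH R1  → stack: [56, 76]
  PUSH R5  → stack: [56, 76, 58]
  POP R1  → R1 = 58, stack: [56, 76]
  POP R5  → R5 = 76, stack: [56]
  POP R0  → R0 = 56, stack: []
Final: R0 = 56

56


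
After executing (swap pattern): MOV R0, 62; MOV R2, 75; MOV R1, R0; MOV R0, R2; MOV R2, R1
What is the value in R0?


Register state trace (swap pattern):
  MOV R0, 62  → R0 = 62
  MOV R2, 75  → R2 = 75
  MOV R1, R0  → R1 = 62  (save R0)
  MOV R0, R2  → R0 = 75  (R0 gets R2's value)
  MOV R2, R1  → R2 = 62  (R2 gets saved value)
Final: R0 = 75

75


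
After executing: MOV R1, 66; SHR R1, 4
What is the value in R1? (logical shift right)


Register state trace:
  MOV R1, 66  → R1 = 66
  SHR R1, 4  → R1 = 66 >> 4 = 66 // 2^4 = 4
Final: R1 = 4

4


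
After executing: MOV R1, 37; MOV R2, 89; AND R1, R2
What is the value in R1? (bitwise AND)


Register state trace:
  MOV R1, 37  → R1 = 37 (0b00100101)
  MOV R2, 89  → R2 = 89 (0b01011001)
  AND R1, R2  → R1 = 37 AND 89 = 1 (0b00000001)
Final: R1 = 1

1


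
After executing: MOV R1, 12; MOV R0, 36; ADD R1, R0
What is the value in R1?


Register state trace:
  MOV R1, 12  → R1 = 12
  MOV R0, 36  → R0 = 36
  ADD R1, R0  → R1 = 12 + 36 = 48
Final: R1 = 48

48


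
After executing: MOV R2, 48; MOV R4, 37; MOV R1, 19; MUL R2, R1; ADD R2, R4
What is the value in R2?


Register state trace:
  MOV R2, 48  → R2 = 48
  MOV R4, 37  → R4 = 37
  MOV R1, 19  → R1 = 19
  MUL R2, R1  → R2 = 48 * 19 = 912
  ADD R2, R4  → R2 = 912 + 37 = 949
Final: R2 = 949

949


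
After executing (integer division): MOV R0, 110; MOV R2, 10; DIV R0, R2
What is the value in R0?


Register state trace:
  MOV R0, 110  → R0 = 110
  MOV R2, 10  → R2 = 10
  DIV R0, R2  → R0 = 110 // 10 = 11
Final: R0 = 11

11


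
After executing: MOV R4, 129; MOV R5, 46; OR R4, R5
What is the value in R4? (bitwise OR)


Register state trace:
  MOV R4, 129  → R4 = 129 (0b10000001)
  MOV R5, 46  → R5 = 46 (0b00101110)
  OR R4, R5   → R4 = 129 OR 46 = 175 (0b10101111)
Final: R4 = 175

175


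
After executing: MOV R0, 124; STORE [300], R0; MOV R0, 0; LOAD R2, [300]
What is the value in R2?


Register and memory trace:
  MOV R0, 124  → R0 = 124
  STORE [300], R0  → mem[300] = 124
  MOV R0, 0  → R0 = 0
  LOAD R2, [300]  → R2 = mem[300] = 124
Final: R2 = 124

124


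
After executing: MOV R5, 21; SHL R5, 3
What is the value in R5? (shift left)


Register state trace:
  MOV R5, 21  → R5 = 21
  SHL R5, 3  → R5 = 21 << 3 = 21 * 2^3 = 168
Final: R5 = 168

168


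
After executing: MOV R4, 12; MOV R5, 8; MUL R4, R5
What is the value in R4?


Register state trace:
  MOV R4, 12  → R4 = 12
  MOV R5, 8  → R5 = 8
  MUL R4, R5  → R4 = 12 * 8 = 96
Final: R4 = 96

96


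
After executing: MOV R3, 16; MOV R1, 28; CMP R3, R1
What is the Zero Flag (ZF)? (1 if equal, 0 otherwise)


Register state trace:
  MOV R3, 16  → R3 = 16
  MOV R1, 28  → R1 = 28
  CMP R3, R1  → computes 16 - 28 = -12
  Result is nonzero, so values are not equal
ZF = 0

0


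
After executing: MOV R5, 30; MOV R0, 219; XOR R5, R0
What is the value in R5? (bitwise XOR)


Register state trace:
  MOV R5, 30  → R5 = 30 (0b00011110)
  MOV R0, 219  → R0 = 219 (0b11011011)
  XOR R5, R0  → R5 = 30 XOR 219 = 197 (0b11000101)
Final: R5 = 197

197


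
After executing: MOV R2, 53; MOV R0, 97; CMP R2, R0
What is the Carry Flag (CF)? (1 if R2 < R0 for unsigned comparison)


Register state trace:
  MOV R2, 53  → R2 = 53
  MOV R0, 97  → R0 = 97
  CMP R2, R0  → unsigned 53 - 97: borrow occurs
  53 < 97, so CF = 1
CF = 1

1


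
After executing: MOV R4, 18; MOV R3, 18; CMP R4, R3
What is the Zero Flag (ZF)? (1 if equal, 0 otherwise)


Register state trace:
  MOV R4, 18  → R4 = 18
  MOV R3, 18  → R3 = 18
  CMP R4, R3  → computes 18 - 18 = 0
  Result is zero, so values are equal
ZF = 1

1


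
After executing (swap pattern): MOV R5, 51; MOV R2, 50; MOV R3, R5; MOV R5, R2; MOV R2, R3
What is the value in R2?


Register state trace (swap pattern):
  MOV R5, 51  → R5 = 51
  MOV R2, 50  → R2 = 50
  MOV R3, R5  → R3 = 51  (save R5)
  MOV R5, R2  → R5 = 50  (R5 gets R2's value)
  MOV R2, R3  → R2 = 51  (R2 gets saved value)
Final: R2 = 51

51


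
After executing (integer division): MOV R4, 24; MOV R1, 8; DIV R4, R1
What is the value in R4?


Register state trace:
  MOV R4, 24  → R4 = 24
  MOV R1, 8  → R1 = 8
  DIV R4, R1  → R4 = 24 // 8 = 3
Final: R4 = 3

3


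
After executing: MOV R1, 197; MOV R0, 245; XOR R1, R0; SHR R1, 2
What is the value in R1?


Register state trace:
  MOV R1, 197  → R1 = 197 (0b11000101)
  MOV R0, 245  → R0 = 245 (0b11110101)
  XOR R1, R0  → R1 = 197 XOR 245 = 48 (0b00110000)
  SHR R1, 2  → R1 = 48 >> 2 = 12
Final: R1 = 12

12


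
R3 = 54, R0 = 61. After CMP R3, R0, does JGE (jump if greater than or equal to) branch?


Trace:
  R3 = 54, R0 = 61
  CMP R3, R0  → compares 54 vs 61
  JGE checks: is 54 greater than or equal to 61?
  54 < 61, so condition is false
Branch taken: No

No


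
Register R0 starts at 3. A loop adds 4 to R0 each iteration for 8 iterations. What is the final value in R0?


Starting value: R0 = 3
  Iter 1: R0 = 3 + 4 = 7
  Iter 2: R0 = 7 + 4 = 11
  Iter 3: R0 = 11 + 4 = 15
  Iter 4: R0 = 15 + 4 = 19
  Iter 5: R0 = 19 + 4 = 23
  Iter 6: R0 = 23 + 4 = 27
  Iter 7: R0 = 27 + 4 = 31
  Iter 8: R0 = 31 + 4 = 35
Final: R0 = 35

35


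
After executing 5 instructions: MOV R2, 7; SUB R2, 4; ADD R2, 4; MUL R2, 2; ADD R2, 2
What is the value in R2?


Register state trace:
  MOV R2, 7  → R2 = 7
  SUB R2, 4  → R2 = 7 - 4 = 3
  ADD R2, 4  → R2 = 3 + 4 = 7
  MUL R2, 2  → R2 = 7 * 2 = 14
  ADD R2, 2  → R2 = 14 + 2 = 16
Final: R2 = 16

16


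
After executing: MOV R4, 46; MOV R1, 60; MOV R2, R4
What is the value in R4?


Register state trace:
  MOV R4, 46  → R4 = 46
  MOV R1, 60  → R1 = 60
  MOV R2, R4  → R2 = 46
Final: R4 = 46

46
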